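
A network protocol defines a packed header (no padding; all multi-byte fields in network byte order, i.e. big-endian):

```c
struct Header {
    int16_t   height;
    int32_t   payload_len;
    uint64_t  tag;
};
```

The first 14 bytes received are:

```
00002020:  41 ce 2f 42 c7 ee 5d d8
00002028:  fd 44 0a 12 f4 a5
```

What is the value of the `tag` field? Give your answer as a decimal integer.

`tag` follows `height` (2 B), `payload_len` (4 B), so it starts at offset 2 + 4 = 6 and occupies 8 bytes.
Bytes at offsets 6..13: 5D D8 FD 44 0A 12 F4 A5.
In big-endian order the high byte comes first in memory.
The bytes are already most-significant first: 0x5DD8FD440A12F4A5.
0x5DD8FD440A12F4A5 = 6762433309165417637.

6762433309165417637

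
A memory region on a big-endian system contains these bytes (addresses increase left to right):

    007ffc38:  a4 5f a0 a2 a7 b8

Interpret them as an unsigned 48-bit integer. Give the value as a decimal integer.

In big-endian order the high byte comes first in memory.
The bytes are already most-significant first: 0xA45FA0A2A7B8.
0xA45FA0A2A7B8 = 180730623862712.

180730623862712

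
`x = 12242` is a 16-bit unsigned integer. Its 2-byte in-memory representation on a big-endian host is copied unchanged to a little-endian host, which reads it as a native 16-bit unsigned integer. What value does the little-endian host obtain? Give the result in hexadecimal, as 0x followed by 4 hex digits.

0xD22F

12242 in 16-bit hexadecimal is 0x2FD2.
Stored big-endian, the bytes at ascending addresses are 2F D2.
Read back as little-endian, the first byte is least significant, giving 0xD22F.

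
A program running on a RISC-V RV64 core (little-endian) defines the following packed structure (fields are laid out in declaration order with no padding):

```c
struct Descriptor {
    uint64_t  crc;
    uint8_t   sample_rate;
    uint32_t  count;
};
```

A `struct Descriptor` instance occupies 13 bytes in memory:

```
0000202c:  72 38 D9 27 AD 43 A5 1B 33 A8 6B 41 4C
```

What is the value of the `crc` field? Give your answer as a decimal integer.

1992072821158262898

`crc` is the first field, at byte offset 0, occupying 8 bytes.
Bytes at offsets 0..7: 72 38 D9 27 AD 43 A5 1B.
Little-endian stores the least-significant byte at the lowest address.
Reassemble most-significant byte first: 1B A5 43 AD 27 D9 38 72 → 0x1BA543AD27D93872.
0x1BA543AD27D93872 = 1992072821158262898.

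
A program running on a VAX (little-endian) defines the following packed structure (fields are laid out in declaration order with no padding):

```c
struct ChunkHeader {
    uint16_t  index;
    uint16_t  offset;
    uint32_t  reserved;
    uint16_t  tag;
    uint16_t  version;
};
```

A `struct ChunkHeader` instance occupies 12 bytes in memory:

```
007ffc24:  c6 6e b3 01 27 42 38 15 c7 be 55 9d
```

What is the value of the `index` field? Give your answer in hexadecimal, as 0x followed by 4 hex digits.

`index` is the first field, at byte offset 0, occupying 2 bytes.
Bytes at offsets 0..1: C6 6E.
Little-endian stores the least-significant byte at the lowest address.
Reassemble most-significant byte first: 6E C6 → 0x6EC6.

0x6EC6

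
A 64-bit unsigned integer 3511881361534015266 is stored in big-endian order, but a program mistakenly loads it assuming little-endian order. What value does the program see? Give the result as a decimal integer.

3511881361534015266 in 64-bit hexadecimal is 0x30BCB57DD78CD722.
Stored big-endian, the bytes at ascending addresses are 30 BC B5 7D D7 8C D7 22.
Read back as little-endian, the first byte is least significant, giving 0x22D78CD77DB5BC30.
0x22D78CD77DB5BC30 = 2510630174437260336.

2510630174437260336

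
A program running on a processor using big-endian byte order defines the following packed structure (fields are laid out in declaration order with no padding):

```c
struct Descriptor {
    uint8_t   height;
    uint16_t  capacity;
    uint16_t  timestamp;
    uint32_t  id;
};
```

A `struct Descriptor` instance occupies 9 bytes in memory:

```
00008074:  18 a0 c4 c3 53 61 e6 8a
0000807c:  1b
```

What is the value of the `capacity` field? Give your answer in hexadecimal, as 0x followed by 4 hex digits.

`capacity` follows `height` (1 byte), so it starts at byte offset 1 and occupies 2 bytes.
Bytes at offsets 1..2: A0 C4.
Big-endian: lowest address holds the most-significant byte.
The bytes are already most-significant first: 0xA0C4.

0xA0C4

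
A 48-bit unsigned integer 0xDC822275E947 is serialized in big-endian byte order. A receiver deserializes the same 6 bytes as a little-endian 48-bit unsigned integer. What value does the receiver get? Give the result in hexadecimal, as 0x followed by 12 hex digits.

0x47E9752282DC

Stored big-endian, the bytes at ascending addresses are DC 82 22 75 E9 47.
Read back as little-endian, the first byte is least significant, giving 0x47E9752282DC.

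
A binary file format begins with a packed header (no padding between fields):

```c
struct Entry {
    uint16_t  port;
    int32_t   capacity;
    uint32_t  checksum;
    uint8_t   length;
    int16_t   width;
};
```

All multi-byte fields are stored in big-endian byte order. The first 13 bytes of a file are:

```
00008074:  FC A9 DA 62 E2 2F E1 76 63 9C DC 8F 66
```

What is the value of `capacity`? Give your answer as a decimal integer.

`capacity` follows `port` (2 bytes), so it starts at byte offset 2 and occupies 4 bytes.
Bytes at offsets 2..5: DA 62 E2 2F.
In big-endian order the high byte comes first in memory.
The bytes are already most-significant first: 0xDA62E22F.
Top bit is set, so as a signed 32-bit value this is 0xDA62E22F − 2^32 = -631053777.

-631053777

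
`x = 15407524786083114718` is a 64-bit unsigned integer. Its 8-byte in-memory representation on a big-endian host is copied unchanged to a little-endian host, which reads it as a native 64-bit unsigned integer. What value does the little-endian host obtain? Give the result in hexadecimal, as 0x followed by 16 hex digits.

0xDEAE820E2986D2D5

15407524786083114718 in 64-bit hexadecimal is 0xD5D286290E82AEDE.
Stored big-endian, the bytes at ascending addresses are D5 D2 86 29 0E 82 AE DE.
Read back as little-endian, the first byte is least significant, giving 0xDEAE820E2986D2D5.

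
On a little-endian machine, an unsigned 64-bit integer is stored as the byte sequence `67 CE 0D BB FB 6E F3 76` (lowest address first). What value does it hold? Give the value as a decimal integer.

Little-endian: lowest address holds the least-significant byte.
Reassemble most-significant byte first: 76 F3 6E FB BB 0D CE 67 → 0x76F36EFBBB0DCE67.
0x76F36EFBBB0DCE67 = 8571316543270276711.

8571316543270276711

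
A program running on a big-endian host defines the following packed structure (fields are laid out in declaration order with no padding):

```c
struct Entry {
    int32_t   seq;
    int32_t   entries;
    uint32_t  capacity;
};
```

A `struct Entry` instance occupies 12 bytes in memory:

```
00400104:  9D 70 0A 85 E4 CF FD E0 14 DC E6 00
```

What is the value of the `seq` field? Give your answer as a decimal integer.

`seq` is the first field, at byte offset 0, occupying 4 bytes.
Bytes at offsets 0..3: 9D 70 0A 85.
Big-endian: lowest address holds the most-significant byte.
The bytes are already most-significant first: 0x9D700A85.
Top bit is set, so as a signed 32-bit value this is 0x9D700A85 − 2^32 = -1653601659.

-1653601659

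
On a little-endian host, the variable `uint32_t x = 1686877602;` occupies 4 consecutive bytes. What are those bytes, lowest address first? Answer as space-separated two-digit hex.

1686877602 in hexadecimal, padded to 32 bits, is 0x648BB5A2.
Split into bytes (most-significant first): 64 8B B5 A2.
Little-endian: lowest address holds the least-significant byte.
So at ascending addresses the bytes are A2 B5 8B 64.

A2 B5 8B 64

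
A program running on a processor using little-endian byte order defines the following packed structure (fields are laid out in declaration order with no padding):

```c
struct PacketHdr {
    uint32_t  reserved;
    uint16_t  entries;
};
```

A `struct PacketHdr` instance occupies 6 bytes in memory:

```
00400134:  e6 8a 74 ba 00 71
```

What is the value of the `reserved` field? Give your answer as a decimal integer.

3128199910

`reserved` is the first field, at byte offset 0, occupying 4 bytes.
Bytes at offsets 0..3: E6 8A 74 BA.
Little-endian: lowest address holds the least-significant byte.
Reassemble most-significant byte first: BA 74 8A E6 → 0xBA748AE6.
0xBA748AE6 = 3128199910.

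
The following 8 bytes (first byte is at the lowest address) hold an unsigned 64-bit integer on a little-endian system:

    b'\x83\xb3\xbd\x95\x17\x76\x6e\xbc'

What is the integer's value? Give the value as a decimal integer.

In little-endian order the low byte comes first in memory.
Reassemble most-significant byte first: BC 6E 76 17 95 BD B3 83 → 0xBC6E761795BDB383.
0xBC6E761795BDB383 = 13577919770237186947.

13577919770237186947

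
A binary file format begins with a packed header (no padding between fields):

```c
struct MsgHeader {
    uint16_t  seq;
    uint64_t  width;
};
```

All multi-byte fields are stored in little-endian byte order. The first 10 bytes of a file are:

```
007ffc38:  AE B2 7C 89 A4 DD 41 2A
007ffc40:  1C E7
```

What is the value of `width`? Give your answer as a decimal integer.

`width` follows `seq` (2 bytes), so it starts at byte offset 2 and occupies 8 bytes.
Bytes at offsets 2..9: 7C 89 A4 DD 41 2A 1C E7.
Little-endian: lowest address holds the least-significant byte.
Reassemble most-significant byte first: E7 1C 2A 41 DD A4 89 7C → 0xE71C2A41DDA4897C.
0xE71C2A41DDA4897C = 16653231984489040252.

16653231984489040252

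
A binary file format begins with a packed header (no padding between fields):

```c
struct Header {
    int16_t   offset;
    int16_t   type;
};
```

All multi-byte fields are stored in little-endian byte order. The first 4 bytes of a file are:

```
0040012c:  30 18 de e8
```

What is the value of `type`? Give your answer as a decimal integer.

-5922

`type` follows `offset` (2 bytes), so it starts at byte offset 2 and occupies 2 bytes.
Bytes at offsets 2..3: DE E8.
Little-endian stores the least-significant byte at the lowest address.
Reassemble most-significant byte first: E8 DE → 0xE8DE.
Top bit is set, so as a signed 16-bit value this is 0xE8DE − 2^16 = -5922.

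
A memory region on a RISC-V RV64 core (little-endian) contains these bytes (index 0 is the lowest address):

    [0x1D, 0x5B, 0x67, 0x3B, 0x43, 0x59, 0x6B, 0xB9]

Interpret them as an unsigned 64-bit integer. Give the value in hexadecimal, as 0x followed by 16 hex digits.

Little-endian stores the least-significant byte at the lowest address.
Reassemble most-significant byte first: B9 6B 59 43 3B 67 5B 1D → 0xB96B59433B675B1D.

0xB96B59433B675B1D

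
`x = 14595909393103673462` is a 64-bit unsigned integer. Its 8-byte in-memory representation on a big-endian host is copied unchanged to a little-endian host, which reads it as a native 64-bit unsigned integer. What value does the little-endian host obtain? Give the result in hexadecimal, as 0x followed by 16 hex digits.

0x7658BBB542168FCA

14595909393103673462 in 64-bit hexadecimal is 0xCA8F1642B5BB5876.
Stored big-endian, the bytes at ascending addresses are CA 8F 16 42 B5 BB 58 76.
Read back as little-endian, the first byte is least significant, giving 0x7658BBB542168FCA.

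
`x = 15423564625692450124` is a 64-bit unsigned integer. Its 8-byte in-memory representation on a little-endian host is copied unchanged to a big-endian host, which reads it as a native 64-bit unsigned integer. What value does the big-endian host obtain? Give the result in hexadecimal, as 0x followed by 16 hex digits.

0x4CDDAD3C4F820BD6

15423564625692450124 in 64-bit hexadecimal is 0xD60B824F3CADDD4C.
Stored little-endian, the bytes at ascending addresses are 4C DD AD 3C 4F 82 0B D6.
Read back as big-endian, the last byte is least significant, giving 0x4CDDAD3C4F820BD6.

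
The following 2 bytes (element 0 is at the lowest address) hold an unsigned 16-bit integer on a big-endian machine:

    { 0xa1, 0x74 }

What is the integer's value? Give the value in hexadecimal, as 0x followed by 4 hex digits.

0xA174

Big-endian: lowest address holds the most-significant byte.
The bytes are already most-significant first: 0xA174.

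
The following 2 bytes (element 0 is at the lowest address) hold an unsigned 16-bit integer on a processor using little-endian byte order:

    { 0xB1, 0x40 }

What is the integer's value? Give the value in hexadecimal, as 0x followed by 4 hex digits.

0x40B1

Little-endian: lowest address holds the least-significant byte.
Reassemble most-significant byte first: 40 B1 → 0x40B1.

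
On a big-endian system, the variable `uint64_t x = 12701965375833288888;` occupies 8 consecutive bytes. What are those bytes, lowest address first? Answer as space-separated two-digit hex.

12701965375833288888 in hexadecimal, padded to 64 bits, is 0xB04672361FDAB0B8.
Split into bytes (most-significant first): B0 46 72 36 1F DA B0 B8.
Big-endian stores the most-significant byte at the lowest address.
So the memory order matches the most-significant-first order: B0 46 72 36 1F DA B0 B8.

B0 46 72 36 1F DA B0 B8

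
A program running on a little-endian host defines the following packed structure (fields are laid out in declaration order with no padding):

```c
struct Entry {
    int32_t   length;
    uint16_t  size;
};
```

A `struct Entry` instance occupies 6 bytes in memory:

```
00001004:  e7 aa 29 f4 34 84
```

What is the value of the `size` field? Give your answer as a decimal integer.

`size` follows `length` (4 bytes), so it starts at byte offset 4 and occupies 2 bytes.
Bytes at offsets 4..5: 34 84.
Little-endian stores the least-significant byte at the lowest address.
Reassemble most-significant byte first: 84 34 → 0x8434.
0x8434 = 33844.

33844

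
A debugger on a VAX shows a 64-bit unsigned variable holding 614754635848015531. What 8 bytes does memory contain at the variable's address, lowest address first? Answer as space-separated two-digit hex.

614754635848015531 in hexadecimal, padded to 64 bits, is 0x08880C158DBEDEAB.
Split into bytes (most-significant first): 08 88 0C 15 8D BE DE AB.
Little-endian stores the least-significant byte at the lowest address.
So at ascending addresses the bytes are AB DE BE 8D 15 0C 88 08.

AB DE BE 8D 15 0C 88 08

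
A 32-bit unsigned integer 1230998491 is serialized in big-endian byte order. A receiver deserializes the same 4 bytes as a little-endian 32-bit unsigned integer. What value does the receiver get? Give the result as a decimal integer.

1230998491 in 32-bit hexadecimal is 0x495F8BDB.
Stored big-endian, the bytes at ascending addresses are 49 5F 8B DB.
Read back as little-endian, the first byte is least significant, giving 0xDB8B5F49.
0xDB8B5F49 = 3683344201.

3683344201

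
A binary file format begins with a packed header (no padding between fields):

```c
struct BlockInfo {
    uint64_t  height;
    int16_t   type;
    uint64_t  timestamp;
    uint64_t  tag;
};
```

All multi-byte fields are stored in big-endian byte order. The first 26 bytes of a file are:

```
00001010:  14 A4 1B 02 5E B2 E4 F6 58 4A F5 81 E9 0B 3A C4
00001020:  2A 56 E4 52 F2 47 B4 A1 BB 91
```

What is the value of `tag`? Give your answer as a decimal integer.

16452478778524941201

`tag` follows `height` (8 B), `type` (2 B), `timestamp` (8 B), so it starts at offset 8 + 2 + 8 = 18 and occupies 8 bytes.
Bytes at offsets 18..25: E4 52 F2 47 B4 A1 BB 91.
In big-endian order the high byte comes first in memory.
The bytes are already most-significant first: 0xE452F247B4A1BB91.
0xE452F247B4A1BB91 = 16452478778524941201.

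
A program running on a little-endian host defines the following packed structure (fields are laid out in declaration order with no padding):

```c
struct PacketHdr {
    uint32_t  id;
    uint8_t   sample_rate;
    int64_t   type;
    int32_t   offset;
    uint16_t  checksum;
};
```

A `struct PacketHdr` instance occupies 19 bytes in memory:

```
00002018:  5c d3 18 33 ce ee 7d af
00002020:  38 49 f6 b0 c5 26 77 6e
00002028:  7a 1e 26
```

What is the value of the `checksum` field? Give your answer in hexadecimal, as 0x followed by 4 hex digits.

`checksum` follows `id` (4 B), `sample_rate` (1 B), `type` (8 B), `offset` (4 B), so it starts at offset 4 + 1 + 8 + 4 = 17 and occupies 2 bytes.
Bytes at offsets 17..18: 1E 26.
In little-endian order the low byte comes first in memory.
Reassemble most-significant byte first: 26 1E → 0x261E.

0x261E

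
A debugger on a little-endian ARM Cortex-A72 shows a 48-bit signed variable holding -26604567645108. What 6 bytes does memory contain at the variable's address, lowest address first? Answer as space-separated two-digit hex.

4C 34 32 A4 CD E7

Two's complement of -26604567645108 in 48 bits: 26604567645108 = 0x18325BCDCBB4; invert → 0xE7CDA432344B; add 1 → 0xE7CDA432344C.
Split into bytes (most-significant first): E7 CD A4 32 34 4C.
Little-endian: lowest address holds the least-significant byte.
So at ascending addresses the bytes are 4C 34 32 A4 CD E7.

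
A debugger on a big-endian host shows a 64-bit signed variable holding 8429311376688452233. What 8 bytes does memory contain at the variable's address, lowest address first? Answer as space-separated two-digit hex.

74 FA EE 09 64 AC 92 89

8429311376688452233 in hexadecimal, padded to 64 bits, is 0x74FAEE0964AC9289.
Split into bytes (most-significant first): 74 FA EE 09 64 AC 92 89.
Big-endian: lowest address holds the most-significant byte.
So the memory order matches the most-significant-first order: 74 FA EE 09 64 AC 92 89.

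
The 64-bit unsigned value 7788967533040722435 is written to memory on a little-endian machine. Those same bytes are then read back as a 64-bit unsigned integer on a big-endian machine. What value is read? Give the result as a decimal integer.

7788967533040722435 in 64-bit hexadecimal is 0x6C17F8B41DF16203.
Stored little-endian, the bytes at ascending addresses are 03 62 F1 1D B4 F8 17 6C.
Read back as big-endian, the last byte is least significant, giving 0x0362F11DB4F8176C.
0x0362F11DB4F8176C = 244022439723931500.

244022439723931500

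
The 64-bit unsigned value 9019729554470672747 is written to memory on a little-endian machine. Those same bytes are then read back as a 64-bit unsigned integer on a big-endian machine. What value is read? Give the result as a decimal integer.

9019729554470672747 in 64-bit hexadecimal is 0x7D2C843DC051196B.
Stored little-endian, the bytes at ascending addresses are 6B 19 51 C0 3D 84 2C 7D.
Read back as big-endian, the last byte is least significant, giving 0x6B1951C03D842C7D.
0x6B1951C03D842C7D = 7717289322583698557.

7717289322583698557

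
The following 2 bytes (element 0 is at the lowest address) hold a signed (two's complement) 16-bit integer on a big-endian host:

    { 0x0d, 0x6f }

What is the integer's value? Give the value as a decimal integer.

3439

In big-endian order the high byte comes first in memory.
The bytes are already most-significant first: 0x0D6F.
0x0D6F = 3439.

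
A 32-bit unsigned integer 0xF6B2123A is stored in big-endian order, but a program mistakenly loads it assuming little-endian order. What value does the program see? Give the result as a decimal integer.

974303990

Stored big-endian, the bytes at ascending addresses are F6 B2 12 3A.
Read back as little-endian, the first byte is least significant, giving 0x3A12B2F6.
0x3A12B2F6 = 974303990.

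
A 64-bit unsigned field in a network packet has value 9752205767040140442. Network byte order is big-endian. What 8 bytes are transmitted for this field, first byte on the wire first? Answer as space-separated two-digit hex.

87 56 CB 79 C8 F1 84 9A

9752205767040140442 in hexadecimal, padded to 64 bits, is 0x8756CB79C8F1849A.
Split into bytes (most-significant first): 87 56 CB 79 C8 F1 84 9A.
In big-endian order the high byte comes first in memory.
So the memory order matches the most-significant-first order: 87 56 CB 79 C8 F1 84 9A.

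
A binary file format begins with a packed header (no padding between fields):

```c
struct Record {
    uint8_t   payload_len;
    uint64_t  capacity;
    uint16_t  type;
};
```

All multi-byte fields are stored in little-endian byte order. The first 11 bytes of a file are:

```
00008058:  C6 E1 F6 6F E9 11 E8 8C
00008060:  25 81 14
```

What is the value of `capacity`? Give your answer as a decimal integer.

2705792639771342561

`capacity` follows `payload_len` (1 byte), so it starts at byte offset 1 and occupies 8 bytes.
Bytes at offsets 1..8: E1 F6 6F E9 11 E8 8C 25.
In little-endian order the low byte comes first in memory.
Reassemble most-significant byte first: 25 8C E8 11 E9 6F F6 E1 → 0x258CE811E96FF6E1.
0x258CE811E96FF6E1 = 2705792639771342561.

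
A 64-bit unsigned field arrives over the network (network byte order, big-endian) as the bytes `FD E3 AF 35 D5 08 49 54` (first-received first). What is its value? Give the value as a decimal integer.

Big-endian stores the most-significant byte at the lowest address.
The bytes are already most-significant first: 0xFDE3AF35D5084954.
0xFDE3AF35D5084954 = 18294658757051304276.

18294658757051304276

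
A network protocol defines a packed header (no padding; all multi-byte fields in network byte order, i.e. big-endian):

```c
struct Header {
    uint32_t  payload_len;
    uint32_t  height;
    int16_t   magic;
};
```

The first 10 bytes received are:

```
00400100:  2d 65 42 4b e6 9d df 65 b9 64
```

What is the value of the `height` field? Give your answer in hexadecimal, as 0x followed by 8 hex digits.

`height` follows `payload_len` (4 bytes), so it starts at byte offset 4 and occupies 4 bytes.
Bytes at offsets 4..7: E6 9D DF 65.
In big-endian order the high byte comes first in memory.
The bytes are already most-significant first: 0xE69DDF65.

0xE69DDF65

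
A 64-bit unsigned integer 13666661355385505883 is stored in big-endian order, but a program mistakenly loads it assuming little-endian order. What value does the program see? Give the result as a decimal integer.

6613623984057264573

13666661355385505883 in 64-bit hexadecimal is 0xBDA9BC17F94FC85B.
Stored big-endian, the bytes at ascending addresses are BD A9 BC 17 F9 4F C8 5B.
Read back as little-endian, the first byte is least significant, giving 0x5BC84FF917BCA9BD.
0x5BC84FF917BCA9BD = 6613623984057264573.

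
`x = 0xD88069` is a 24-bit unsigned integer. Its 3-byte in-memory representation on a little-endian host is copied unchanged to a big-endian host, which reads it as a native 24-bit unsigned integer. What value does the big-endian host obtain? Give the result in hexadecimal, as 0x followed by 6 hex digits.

0x6980D8

Stored little-endian, the bytes at ascending addresses are 69 80 D8.
Read back as big-endian, the last byte is least significant, giving 0x6980D8.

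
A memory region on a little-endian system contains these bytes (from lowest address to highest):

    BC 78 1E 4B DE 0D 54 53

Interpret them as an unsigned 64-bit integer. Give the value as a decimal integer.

Little-endian stores the least-significant byte at the lowest address.
Reassemble most-significant byte first: 53 54 0D DE 4B 1E 78 BC → 0x53540DDE4B1E78BC.
0x53540DDE4B1E78BC = 6004439451585902780.

6004439451585902780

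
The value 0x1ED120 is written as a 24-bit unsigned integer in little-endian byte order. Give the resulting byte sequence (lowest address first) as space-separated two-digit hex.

Split into bytes (most-significant first): 1E D1 20.
Little-endian: lowest address holds the least-significant byte.
So at ascending addresses the bytes are 20 D1 1E.

20 D1 1E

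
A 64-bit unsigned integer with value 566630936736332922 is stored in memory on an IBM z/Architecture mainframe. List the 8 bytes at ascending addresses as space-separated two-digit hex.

566630936736332922 in hexadecimal, padded to 64 bits, is 0x07DD13D5B6EA7C7A.
Split into bytes (most-significant first): 07 DD 13 D5 B6 EA 7C 7A.
Big-endian: lowest address holds the most-significant byte.
So the memory order matches the most-significant-first order: 07 DD 13 D5 B6 EA 7C 7A.

07 DD 13 D5 B6 EA 7C 7A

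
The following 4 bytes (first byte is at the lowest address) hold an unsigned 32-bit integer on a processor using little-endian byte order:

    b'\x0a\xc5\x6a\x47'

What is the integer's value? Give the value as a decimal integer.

1198179594

In little-endian order the low byte comes first in memory.
Reassemble most-significant byte first: 47 6A C5 0A → 0x476AC50A.
0x476AC50A = 1198179594.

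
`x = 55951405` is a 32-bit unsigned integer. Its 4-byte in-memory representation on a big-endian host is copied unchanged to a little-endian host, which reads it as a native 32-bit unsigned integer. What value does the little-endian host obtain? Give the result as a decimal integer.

767579395

55951405 in 32-bit hexadecimal is 0x0355C02D.
Stored big-endian, the bytes at ascending addresses are 03 55 C0 2D.
Read back as little-endian, the first byte is least significant, giving 0x2DC05503.
0x2DC05503 = 767579395.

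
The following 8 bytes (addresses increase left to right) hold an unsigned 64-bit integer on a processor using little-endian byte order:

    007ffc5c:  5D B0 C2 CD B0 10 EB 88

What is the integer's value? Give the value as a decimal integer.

9865997760237580381

In little-endian order the low byte comes first in memory.
Reassemble most-significant byte first: 88 EB 10 B0 CD C2 B0 5D → 0x88EB10B0CDC2B05D.
0x88EB10B0CDC2B05D = 9865997760237580381.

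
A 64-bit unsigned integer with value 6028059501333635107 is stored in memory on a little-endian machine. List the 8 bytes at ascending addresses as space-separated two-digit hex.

6028059501333635107 in hexadecimal, padded to 64 bits, is 0x53A7F82DADE8E023.
Split into bytes (most-significant first): 53 A7 F8 2D AD E8 E0 23.
In little-endian order the low byte comes first in memory.
So at ascending addresses the bytes are 23 E0 E8 AD 2D F8 A7 53.

23 E0 E8 AD 2D F8 A7 53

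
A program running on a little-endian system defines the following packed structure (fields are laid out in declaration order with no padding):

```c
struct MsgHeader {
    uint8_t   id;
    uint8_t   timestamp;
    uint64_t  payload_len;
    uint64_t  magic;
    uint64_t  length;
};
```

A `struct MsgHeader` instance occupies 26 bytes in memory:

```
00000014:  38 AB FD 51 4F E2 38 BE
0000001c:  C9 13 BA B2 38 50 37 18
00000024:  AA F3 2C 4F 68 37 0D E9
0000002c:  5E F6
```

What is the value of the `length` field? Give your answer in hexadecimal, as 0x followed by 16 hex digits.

`length` follows `id` (1 B), `timestamp` (1 B), `payload_len` (8 B), `magic` (8 B), so it starts at offset 1 + 1 + 8 + 8 = 18 and occupies 8 bytes.
Bytes at offsets 18..25: 2C 4F 68 37 0D E9 5E F6.
Little-endian stores the least-significant byte at the lowest address.
Reassemble most-significant byte first: F6 5E E9 0D 37 68 4F 2C → 0xF65EE90D37684F2C.

0xF65EE90D37684F2C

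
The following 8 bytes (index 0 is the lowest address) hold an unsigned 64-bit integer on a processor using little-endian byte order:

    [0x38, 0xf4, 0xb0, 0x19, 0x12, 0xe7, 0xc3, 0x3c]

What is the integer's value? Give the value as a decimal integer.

4378597327660708920

In little-endian order the low byte comes first in memory.
Reassemble most-significant byte first: 3C C3 E7 12 19 B0 F4 38 → 0x3CC3E71219B0F438.
0x3CC3E71219B0F438 = 4378597327660708920.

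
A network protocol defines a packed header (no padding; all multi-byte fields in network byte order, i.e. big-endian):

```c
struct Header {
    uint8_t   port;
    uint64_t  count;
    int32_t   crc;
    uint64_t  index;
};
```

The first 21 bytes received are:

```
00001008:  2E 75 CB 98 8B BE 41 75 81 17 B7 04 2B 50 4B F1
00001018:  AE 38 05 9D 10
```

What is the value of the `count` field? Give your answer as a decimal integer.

`count` follows `port` (1 byte), so it starts at byte offset 1 and occupies 8 bytes.
Bytes at offsets 1..8: 75 CB 98 8B BE 41 75 81.
Big-endian: lowest address holds the most-significant byte.
The bytes are already most-significant first: 0x75CB988BBE417581.
0x75CB988BBE417581 = 8488045648669668737.

8488045648669668737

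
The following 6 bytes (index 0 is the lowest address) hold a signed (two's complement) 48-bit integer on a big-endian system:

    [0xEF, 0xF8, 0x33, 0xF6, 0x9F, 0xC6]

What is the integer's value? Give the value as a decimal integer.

-17625673982010

In big-endian order the high byte comes first in memory.
The bytes are already most-significant first: 0xEFF833F69FC6.
Top bit is set, so as a signed 48-bit value this is 0xEFF833F69FC6 − 2^48 = -17625673982010.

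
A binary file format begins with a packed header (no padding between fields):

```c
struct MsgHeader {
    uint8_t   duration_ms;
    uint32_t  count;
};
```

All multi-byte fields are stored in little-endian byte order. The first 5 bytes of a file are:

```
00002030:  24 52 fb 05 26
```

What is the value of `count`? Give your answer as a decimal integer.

637926226

`count` follows `duration_ms` (1 byte), so it starts at byte offset 1 and occupies 4 bytes.
Bytes at offsets 1..4: 52 FB 05 26.
Little-endian stores the least-significant byte at the lowest address.
Reassemble most-significant byte first: 26 05 FB 52 → 0x2605FB52.
0x2605FB52 = 637926226.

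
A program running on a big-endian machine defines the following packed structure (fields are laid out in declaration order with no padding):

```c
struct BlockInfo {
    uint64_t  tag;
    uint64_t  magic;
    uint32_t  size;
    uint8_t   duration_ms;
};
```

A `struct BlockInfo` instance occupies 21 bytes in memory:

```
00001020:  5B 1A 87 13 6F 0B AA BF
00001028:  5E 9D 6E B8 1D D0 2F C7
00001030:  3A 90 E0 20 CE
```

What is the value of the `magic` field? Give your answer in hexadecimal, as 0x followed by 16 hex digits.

0x5E9D6EB81DD02FC7

`magic` follows `tag` (8 bytes), so it starts at byte offset 8 and occupies 8 bytes.
Bytes at offsets 8..15: 5E 9D 6E B8 1D D0 2F C7.
In big-endian order the high byte comes first in memory.
The bytes are already most-significant first: 0x5E9D6EB81DD02FC7.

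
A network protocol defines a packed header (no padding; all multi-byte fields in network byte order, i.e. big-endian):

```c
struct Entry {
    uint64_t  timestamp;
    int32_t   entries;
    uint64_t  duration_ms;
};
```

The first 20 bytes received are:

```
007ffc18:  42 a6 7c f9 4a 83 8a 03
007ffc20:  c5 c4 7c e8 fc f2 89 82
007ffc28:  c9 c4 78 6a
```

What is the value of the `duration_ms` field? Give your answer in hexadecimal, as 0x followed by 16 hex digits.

`duration_ms` follows `timestamp` (8 B), `entries` (4 B), so it starts at offset 8 + 4 = 12 and occupies 8 bytes.
Bytes at offsets 12..19: FC F2 89 82 C9 C4 78 6A.
Big-endian: lowest address holds the most-significant byte.
The bytes are already most-significant first: 0xFCF28982C9C4786A.

0xFCF28982C9C4786A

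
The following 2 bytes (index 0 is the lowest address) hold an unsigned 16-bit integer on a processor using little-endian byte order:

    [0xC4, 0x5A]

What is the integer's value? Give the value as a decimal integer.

Little-endian stores the least-significant byte at the lowest address.
Reassemble most-significant byte first: 5A C4 → 0x5AC4.
0x5AC4 = 23236.

23236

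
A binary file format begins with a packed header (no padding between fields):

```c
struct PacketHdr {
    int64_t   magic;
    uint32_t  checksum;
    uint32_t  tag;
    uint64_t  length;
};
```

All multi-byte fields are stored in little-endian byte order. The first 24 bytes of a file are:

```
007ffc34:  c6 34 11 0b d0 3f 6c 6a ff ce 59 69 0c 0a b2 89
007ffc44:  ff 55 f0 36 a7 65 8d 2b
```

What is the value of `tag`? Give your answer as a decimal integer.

2310146572

`tag` follows `magic` (8 B), `checksum` (4 B), so it starts at offset 8 + 4 = 12 and occupies 4 bytes.
Bytes at offsets 12..15: 0C 0A B2 89.
In little-endian order the low byte comes first in memory.
Reassemble most-significant byte first: 89 B2 0A 0C → 0x89B20A0C.
0x89B20A0C = 2310146572.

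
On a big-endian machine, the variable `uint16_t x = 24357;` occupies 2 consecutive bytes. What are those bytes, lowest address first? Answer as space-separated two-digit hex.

5F 25

24357 in hexadecimal, padded to 16 bits, is 0x5F25.
Split into bytes (most-significant first): 5F 25.
In big-endian order the high byte comes first in memory.
So the memory order matches the most-significant-first order: 5F 25.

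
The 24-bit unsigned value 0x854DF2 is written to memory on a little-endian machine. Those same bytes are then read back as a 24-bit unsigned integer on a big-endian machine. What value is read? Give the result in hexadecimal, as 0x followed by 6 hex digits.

0xF24D85

Stored little-endian, the bytes at ascending addresses are F2 4D 85.
Read back as big-endian, the last byte is least significant, giving 0xF24D85.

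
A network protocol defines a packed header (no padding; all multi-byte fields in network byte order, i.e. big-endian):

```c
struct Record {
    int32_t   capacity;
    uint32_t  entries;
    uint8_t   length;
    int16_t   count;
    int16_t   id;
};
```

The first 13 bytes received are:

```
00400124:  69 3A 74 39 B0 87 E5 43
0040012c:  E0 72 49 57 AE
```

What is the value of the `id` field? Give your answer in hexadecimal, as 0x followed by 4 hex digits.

0x57AE

`id` follows `capacity` (4 B), `entries` (4 B), `length` (1 B), `count` (2 B), so it starts at offset 4 + 4 + 1 + 2 = 11 and occupies 2 bytes.
Bytes at offsets 11..12: 57 AE.
Big-endian: lowest address holds the most-significant byte.
The bytes are already most-significant first: 0x57AE.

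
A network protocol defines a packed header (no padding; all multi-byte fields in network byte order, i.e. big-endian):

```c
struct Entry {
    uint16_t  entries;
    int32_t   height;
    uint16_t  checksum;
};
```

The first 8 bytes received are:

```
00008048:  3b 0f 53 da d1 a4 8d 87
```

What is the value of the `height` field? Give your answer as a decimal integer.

`height` follows `entries` (2 bytes), so it starts at byte offset 2 and occupies 4 bytes.
Bytes at offsets 2..5: 53 DA D1 A4.
In big-endian order the high byte comes first in memory.
The bytes are already most-significant first: 0x53DAD1A4.
0x53DAD1A4 = 1406849444.

1406849444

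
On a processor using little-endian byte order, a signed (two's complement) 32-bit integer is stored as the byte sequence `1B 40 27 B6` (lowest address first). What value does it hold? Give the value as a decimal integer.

In little-endian order the low byte comes first in memory.
Reassemble most-significant byte first: B6 27 40 1B → 0xB627401B.
Top bit is set, so as a signed 32-bit value this is 0xB627401B − 2^32 = -1238941669.

-1238941669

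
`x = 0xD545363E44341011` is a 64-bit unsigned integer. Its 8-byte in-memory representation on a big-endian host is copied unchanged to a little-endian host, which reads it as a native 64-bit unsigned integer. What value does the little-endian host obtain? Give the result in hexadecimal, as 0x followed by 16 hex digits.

Stored big-endian, the bytes at ascending addresses are D5 45 36 3E 44 34 10 11.
Read back as little-endian, the first byte is least significant, giving 0x111034443E3645D5.

0x111034443E3645D5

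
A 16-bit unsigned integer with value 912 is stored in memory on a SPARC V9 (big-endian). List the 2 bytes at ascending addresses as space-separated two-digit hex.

912 in hexadecimal, padded to 16 bits, is 0x0390.
Split into bytes (most-significant first): 03 90.
Big-endian: lowest address holds the most-significant byte.
So the memory order matches the most-significant-first order: 03 90.

03 90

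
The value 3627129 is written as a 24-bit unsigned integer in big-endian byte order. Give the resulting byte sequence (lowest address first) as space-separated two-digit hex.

37 58 79

3627129 in hexadecimal, padded to 24 bits, is 0x375879.
Split into bytes (most-significant first): 37 58 79.
Big-endian stores the most-significant byte at the lowest address.
So the memory order matches the most-significant-first order: 37 58 79.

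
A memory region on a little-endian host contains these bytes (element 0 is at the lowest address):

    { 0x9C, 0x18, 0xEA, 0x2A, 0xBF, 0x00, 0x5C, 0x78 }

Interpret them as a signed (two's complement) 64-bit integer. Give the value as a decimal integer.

In little-endian order the low byte comes first in memory.
Reassemble most-significant byte first: 78 5C 00 BF 2A EA 18 9C → 0x785C00BF2AEA189C.
0x785C00BF2AEA189C = 8672807803467471004.

8672807803467471004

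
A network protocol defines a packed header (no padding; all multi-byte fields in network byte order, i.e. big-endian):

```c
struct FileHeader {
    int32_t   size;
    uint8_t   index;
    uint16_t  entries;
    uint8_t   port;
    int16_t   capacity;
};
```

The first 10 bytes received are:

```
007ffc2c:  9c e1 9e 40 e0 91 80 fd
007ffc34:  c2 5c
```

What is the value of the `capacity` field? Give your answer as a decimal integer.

`capacity` follows `size` (4 B), `index` (1 B), `entries` (2 B), `port` (1 B), so it starts at offset 4 + 1 + 2 + 1 = 8 and occupies 2 bytes.
Bytes at offsets 8..9: C2 5C.
Big-endian stores the most-significant byte at the lowest address.
The bytes are already most-significant first: 0xC25C.
Top bit is set, so as a signed 16-bit value this is 0xC25C − 2^16 = -15780.

-15780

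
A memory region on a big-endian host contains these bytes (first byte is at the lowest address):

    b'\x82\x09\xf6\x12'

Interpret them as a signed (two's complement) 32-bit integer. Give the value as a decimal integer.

In big-endian order the high byte comes first in memory.
The bytes are already most-significant first: 0x8209F612.
Top bit is set, so as a signed 32-bit value this is 0x8209F612 − 2^32 = -2113276398.

-2113276398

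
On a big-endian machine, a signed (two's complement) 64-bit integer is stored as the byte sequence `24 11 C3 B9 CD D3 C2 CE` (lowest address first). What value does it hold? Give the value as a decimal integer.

2599073662759060174

In big-endian order the high byte comes first in memory.
The bytes are already most-significant first: 0x2411C3B9CDD3C2CE.
0x2411C3B9CDD3C2CE = 2599073662759060174.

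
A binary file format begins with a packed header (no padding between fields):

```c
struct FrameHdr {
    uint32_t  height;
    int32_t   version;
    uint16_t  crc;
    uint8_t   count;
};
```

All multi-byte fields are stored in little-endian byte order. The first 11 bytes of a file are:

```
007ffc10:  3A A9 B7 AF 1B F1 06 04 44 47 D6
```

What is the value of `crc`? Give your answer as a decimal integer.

`crc` follows `height` (4 B), `version` (4 B), so it starts at offset 4 + 4 = 8 and occupies 2 bytes.
Bytes at offsets 8..9: 44 47.
In little-endian order the low byte comes first in memory.
Reassemble most-significant byte first: 47 44 → 0x4744.
0x4744 = 18244.

18244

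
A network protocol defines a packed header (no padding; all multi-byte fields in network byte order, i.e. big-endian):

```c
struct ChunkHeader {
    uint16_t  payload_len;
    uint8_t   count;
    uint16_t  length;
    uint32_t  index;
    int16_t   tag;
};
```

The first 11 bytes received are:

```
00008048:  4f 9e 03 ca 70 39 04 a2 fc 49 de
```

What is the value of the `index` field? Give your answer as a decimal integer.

956605180

`index` follows `payload_len` (2 B), `count` (1 B), `length` (2 B), so it starts at offset 2 + 1 + 2 = 5 and occupies 4 bytes.
Bytes at offsets 5..8: 39 04 A2 FC.
Big-endian: lowest address holds the most-significant byte.
The bytes are already most-significant first: 0x3904A2FC.
0x3904A2FC = 956605180.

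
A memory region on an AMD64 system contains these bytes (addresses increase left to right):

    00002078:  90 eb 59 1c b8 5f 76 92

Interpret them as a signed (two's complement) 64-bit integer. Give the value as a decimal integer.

-7893016052565939312

Little-endian: lowest address holds the least-significant byte.
Reassemble most-significant byte first: 92 76 5F B8 1C 59 EB 90 → 0x92765FB81C59EB90.
Top bit is set, so as a signed 64-bit value this is 0x92765FB81C59EB90 − 2^64 = -7893016052565939312.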